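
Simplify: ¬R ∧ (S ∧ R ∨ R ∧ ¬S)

False

¬R ∧ (S ∧ R ∨ R ∧ ¬S)
= ¬R ∧ R
= False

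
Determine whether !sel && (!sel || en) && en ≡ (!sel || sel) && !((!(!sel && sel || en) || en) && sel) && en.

E1: !sel && (!sel || en) && en
    = !sel && en   — absorption
E2: (!sel || sel) && !((!(!sel && sel || en) || en) && sel) && en
    = !((!(!sel && sel || en) || en) && sel) && en   — complement / identity
    = !((!en || en) && sel) && en   — complement / identity
    = !sel && en   — complement / identity
Both reduce to !sel && en, so they are equivalent.

Yes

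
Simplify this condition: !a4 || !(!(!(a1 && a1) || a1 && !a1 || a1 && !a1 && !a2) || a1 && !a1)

!a4 || !a1

!a4 || !(!(!(a1 && a1) || a1 && !a1 || a1 && !a1 && !a2) || a1 && !a1)
= !a4 || !(!(!(a1 && a1) || a1 && !a1) || a1 && !a1)   — absorption
= !a4 || !(!!(a1 && a1) || a1 && !a1)   — complement / identity
= !a4 || !(a1 && a1 || a1 && !a1)   — double negation
= !a4 || !a1   — distribution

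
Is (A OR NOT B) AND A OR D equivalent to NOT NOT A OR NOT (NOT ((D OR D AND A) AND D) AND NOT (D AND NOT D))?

Yes

E1: (A OR NOT B) AND A OR D
    = A OR D   [absorption]
E2: NOT NOT A OR NOT (NOT ((D OR D AND A) AND D) AND NOT (D AND NOT D))
    = NOT NOT A OR (D OR D AND A) AND D OR D AND NOT D   [De Morgan]
    = A OR (D OR D AND A) AND D OR D AND NOT D   [double negation]
    = A OR D AND D OR D AND NOT D   [absorption]
    = A OR D   [distribution]
Both reduce to A OR D, so they are equivalent.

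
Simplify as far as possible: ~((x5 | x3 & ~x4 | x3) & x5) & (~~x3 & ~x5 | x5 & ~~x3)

~x5 & x3

~((x5 | x3 & ~x4 | x3) & x5) & (~~x3 & ~x5 | x5 & ~~x3)
= ~((x5 | x3 & ~x4 | x3) & x5) & ~~x3
= ~((x5 | x3 & ~x4 | x3) & x5) & x3
= ~((x5 | x3) & x5) & x3
= ~x5 & x3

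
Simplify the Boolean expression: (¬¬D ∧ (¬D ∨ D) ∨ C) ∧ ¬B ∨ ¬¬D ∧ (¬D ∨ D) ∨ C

D ∨ C

(¬¬D ∧ (¬D ∨ D) ∨ C) ∧ ¬B ∨ ¬¬D ∧ (¬D ∨ D) ∨ C
= ¬¬D ∧ (¬D ∨ D) ∨ C
= ¬¬D ∨ C
= D ∨ C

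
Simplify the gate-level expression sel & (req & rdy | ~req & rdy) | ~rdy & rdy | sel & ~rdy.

sel & (req & rdy | ~req & rdy) | ~rdy & rdy | sel & ~rdy
= sel & (req & rdy | ~req & rdy) | sel & ~rdy
= sel & rdy | sel & ~rdy
= sel

sel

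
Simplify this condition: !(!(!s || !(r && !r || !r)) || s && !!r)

!(!(!s || !(r && !r || !r)) || s && !!r)
= !(!(!s || !!r) || s && !!r)   (complement / identity)
= !(s && !r || s && !!r)   (De Morgan)
= !(s && !r || s && r)   (double negation)
= !s   (distribution)

!s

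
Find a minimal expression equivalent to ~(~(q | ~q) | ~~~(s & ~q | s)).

~(~(q | ~q) | ~~~(s & ~q | s))
= ~(~(q | ~q) | ~(s & ~q | s))   (double negation)
= ~(~(q | ~q) | ~s)   (absorption)
= (q | ~q) & s   (De Morgan)
= s   (complement / identity)

s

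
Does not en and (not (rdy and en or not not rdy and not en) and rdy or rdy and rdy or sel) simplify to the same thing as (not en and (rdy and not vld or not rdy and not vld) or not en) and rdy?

No

E1: not en and (not (rdy and en or not not rdy and not en) and rdy or rdy and rdy or sel)
    = not en and (not (rdy and en or rdy and not en) and rdy or rdy and rdy or sel)
    = not en and (not rdy and rdy or rdy and rdy or sel)
    = not en and (rdy or sel)
E2: (not en and (rdy and not vld or not rdy and not vld) or not en) and rdy
    = (not en and not vld or not en) and rdy
    = not en and rdy
These differ: at en=0, rdy=0, sel=1, vld=0, E1 = 1 but E2 = 0.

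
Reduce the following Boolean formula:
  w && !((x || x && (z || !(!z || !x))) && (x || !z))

w && !((x || x && (z || !(!z || !x))) && (x || !z))
= w && !((x || x && (z || z && x)) && (x || !z))
= w && !((x || x && z) && (x || !z))
= w && !(x && (x || !z))
= w && !x

w && !x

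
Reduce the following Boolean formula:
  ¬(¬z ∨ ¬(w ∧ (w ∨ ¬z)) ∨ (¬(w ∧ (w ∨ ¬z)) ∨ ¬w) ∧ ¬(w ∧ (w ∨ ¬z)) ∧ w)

z ∧ w

¬(¬z ∨ ¬(w ∧ (w ∨ ¬z)) ∨ (¬(w ∧ (w ∨ ¬z)) ∨ ¬w) ∧ ¬(w ∧ (w ∨ ¬z)) ∧ w)
= ¬(¬z ∨ ¬(w ∧ (w ∨ ¬z)) ∨ ¬(w ∧ (w ∨ ¬z)) ∧ w)   [absorption]
= ¬(¬z ∨ ¬(w ∧ (w ∨ ¬z)))   [absorption]
= ¬(¬z ∨ ¬w)   [absorption]
= z ∧ w   [De Morgan]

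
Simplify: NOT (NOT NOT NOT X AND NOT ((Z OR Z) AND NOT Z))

NOT (NOT NOT NOT X AND NOT ((Z OR Z) AND NOT Z))
= NOT NOT X OR (Z OR Z) AND NOT Z   — De Morgan
= X OR (Z OR Z) AND NOT Z   — double negation
= X OR Z AND NOT Z   — idempotence
= X   — complement / identity

X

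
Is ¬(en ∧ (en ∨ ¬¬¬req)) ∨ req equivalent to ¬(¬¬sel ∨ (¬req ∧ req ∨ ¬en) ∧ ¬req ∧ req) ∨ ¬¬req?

No

E1: ¬(en ∧ (en ∨ ¬¬¬req)) ∨ req
    = ¬(en ∧ (en ∨ ¬req)) ∨ req   — double negation
    = ¬en ∨ req   — absorption
E2: ¬(¬¬sel ∨ (¬req ∧ req ∨ ¬en) ∧ ¬req ∧ req) ∨ ¬¬req
    = ¬(sel ∨ (¬req ∧ req ∨ ¬en) ∧ ¬req ∧ req) ∨ ¬¬req   — double negation
    = ¬(sel ∨ ¬req ∧ req) ∨ ¬¬req   — absorption
    = ¬(sel ∨ ¬req ∧ req) ∨ req   — double negation
    = ¬sel ∨ req   — complement / identity
These differ: at en=0, req=0, sel=1, E1 = 1 but E2 = 0.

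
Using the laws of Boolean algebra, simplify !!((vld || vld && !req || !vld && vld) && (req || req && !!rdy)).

vld && req

!!((vld || vld && !req || !vld && vld) && (req || req && !!rdy))
= !!((vld || vld && !req) && (req || req && !!rdy))   [complement / identity]
= !!(vld && (req || req && !!rdy))   [absorption]
= vld && (req || req && !!rdy)   [double negation]
= vld && (req || req && rdy)   [double negation]
= vld && req   [absorption]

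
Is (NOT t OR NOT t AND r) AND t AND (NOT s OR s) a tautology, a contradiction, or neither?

contradiction

(NOT t OR NOT t AND r) AND t AND (NOT s OR s)
= (NOT t OR NOT t AND r) AND t   [complement / identity]
= NOT t AND t   [absorption]
= FALSE   [complement]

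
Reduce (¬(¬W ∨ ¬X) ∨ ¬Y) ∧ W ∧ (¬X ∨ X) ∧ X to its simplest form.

W ∧ X

(¬(¬W ∨ ¬X) ∨ ¬Y) ∧ W ∧ (¬X ∨ X) ∧ X
= (¬(¬W ∨ ¬X) ∨ ¬Y) ∧ W ∧ X   (complement / identity)
= (W ∧ X ∨ ¬Y) ∧ W ∧ X   (De Morgan)
= W ∧ X   (absorption)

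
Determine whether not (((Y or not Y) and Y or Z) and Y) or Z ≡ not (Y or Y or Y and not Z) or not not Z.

E1: not (((Y or not Y) and Y or Z) and Y) or Z
    = not ((Y or Z) and Y) or Z   — complement / identity
    = not Y or Z   — absorption
E2: not (Y or Y or Y and not Z) or not not Z
    = not (Y or Y or Y and not Z) or Z   — double negation
    = not (Y or Y) or Z   — absorption
    = not Y or Z   — idempotence
Both reduce to not Y or Z, so they are equivalent.

Yes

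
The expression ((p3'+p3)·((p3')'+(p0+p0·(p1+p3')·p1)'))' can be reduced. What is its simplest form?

p3'·p0

((p3'+p3)·((p3')'+(p0+p0·(p1+p3')·p1)'))'
= ((p3'+p3)·((p3')'+(p0+p0·p1)'))'   [absorption]
= ((p3'+p3)·((p3')'+p0'))'   [absorption]
= ((p3')'+p0')'   [complement / identity]
= p3'·p0   [De Morgan]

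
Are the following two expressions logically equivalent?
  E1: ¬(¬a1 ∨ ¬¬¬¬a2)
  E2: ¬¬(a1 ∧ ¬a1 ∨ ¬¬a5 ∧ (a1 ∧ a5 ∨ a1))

No

E1: ¬(¬a1 ∨ ¬¬¬¬a2)
    = ¬(¬a1 ∨ ¬¬a2)   (double negation)
    = a1 ∧ ¬a2   (De Morgan)
E2: ¬¬(a1 ∧ ¬a1 ∨ ¬¬a5 ∧ (a1 ∧ a5 ∨ a1))
    = a1 ∧ ¬a1 ∨ ¬¬a5 ∧ (a1 ∧ a5 ∨ a1)   (double negation)
    = ¬¬a5 ∧ (a1 ∧ a5 ∨ a1)   (complement / identity)
    = a5 ∧ (a1 ∧ a5 ∨ a1)   (double negation)
    = a5 ∧ a1   (absorption)
These differ: at a1=1, a2=0, a5=0, E1 = 1 but E2 = 0.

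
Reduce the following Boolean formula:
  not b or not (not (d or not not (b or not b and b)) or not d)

not b or d

not b or not (not (d or not not (b or not b and b)) or not d)
= not b or not (not (d or not not b) or not d)   [complement / identity]
= not b or (d or not not b) and d   [De Morgan]
= not b or (d or b) and d   [double negation]
= not b or d   [absorption]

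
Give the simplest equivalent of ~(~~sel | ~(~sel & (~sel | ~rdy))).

~(~~sel | ~(~sel & (~sel | ~rdy)))
= ~(sel | ~(~sel & (~sel | ~rdy)))   [double negation]
= ~(sel | ~~sel)   [absorption]
= ~(sel | sel)   [double negation]
= ~sel   [idempotence]

~sel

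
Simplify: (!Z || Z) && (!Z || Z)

true

(!Z || Z) && (!Z || Z)
= !Z || Z   — complement / identity
= true   — complement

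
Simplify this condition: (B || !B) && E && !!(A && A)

E && A

(B || !B) && E && !!(A && A)
= E && !!(A && A)   — complement / identity
= E && A && A   — double negation
= E && A   — idempotence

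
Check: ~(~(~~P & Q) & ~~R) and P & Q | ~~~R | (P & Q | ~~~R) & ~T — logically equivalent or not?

E1: ~(~(~~P & Q) & ~~R)
    = ~~P & Q | ~R
    = P & Q | ~R
E2: P & Q | ~~~R | (P & Q | ~~~R) & ~T
    = P & Q | ~~~R
    = P & Q | ~R
Both reduce to P & Q | ~R, so they are equivalent.

Yes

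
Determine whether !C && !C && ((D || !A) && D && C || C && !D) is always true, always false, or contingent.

always false

!C && !C && ((D || !A) && D && C || C && !D)
= !C && ((D || !A) && D && C || C && !D)
= !C && (D && C || C && !D)
= !C && C
= false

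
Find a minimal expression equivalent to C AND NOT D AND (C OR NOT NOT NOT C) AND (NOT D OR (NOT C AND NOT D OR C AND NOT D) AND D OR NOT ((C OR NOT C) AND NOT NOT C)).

C AND NOT D

C AND NOT D AND (C OR NOT NOT NOT C) AND (NOT D OR (NOT C AND NOT D OR C AND NOT D) AND D OR NOT ((C OR NOT C) AND NOT NOT C))
= C AND NOT D AND (C OR NOT NOT NOT C) AND (NOT D OR NOT D AND D OR NOT ((C OR NOT C) AND NOT NOT C))   — distribution
= C AND NOT D AND (C OR NOT NOT NOT C) AND (NOT D OR NOT D AND D OR NOT NOT NOT C)   — complement / identity
= C AND NOT D AND (C OR NOT NOT NOT C) AND (NOT D OR NOT NOT NOT C)   — complement / identity
= C AND NOT D AND (C AND NOT D OR NOT NOT NOT C)   — distribution
= C AND NOT D AND (C AND NOT D OR NOT C)   — double negation
= C AND NOT D   — absorption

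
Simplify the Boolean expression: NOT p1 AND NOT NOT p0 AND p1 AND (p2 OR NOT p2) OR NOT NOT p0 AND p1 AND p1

NOT p1 AND NOT NOT p0 AND p1 AND (p2 OR NOT p2) OR NOT NOT p0 AND p1 AND p1
= NOT p1 AND p0 AND p1 AND (p2 OR NOT p2) OR NOT NOT p0 AND p1 AND p1   [double negation]
= NOT p1 AND p0 AND p1 OR NOT NOT p0 AND p1 AND p1   [complement / identity]
= NOT p1 AND p0 AND p1 OR p0 AND p1 AND p1   [double negation]
= p0 AND p1   [distribution]

p0 AND p1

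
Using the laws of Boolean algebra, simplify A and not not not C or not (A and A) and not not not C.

A and not not not C or not (A and A) and not not not C
= A and not not not C or not A and not not not C   [idempotence]
= A and not not not C or not A and not C   [double negation]
= A and not C or not A and not C   [double negation]
= not C   [distribution]

not C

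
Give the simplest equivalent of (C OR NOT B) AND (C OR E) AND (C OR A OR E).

NOT B AND E OR C

(C OR NOT B) AND (C OR E) AND (C OR A OR E)
= (C OR NOT B) AND (C AND (C OR A) OR E)   [distribution]
= (C OR NOT B) AND (C OR E)   [absorption]
= NOT B AND E OR C   [distribution]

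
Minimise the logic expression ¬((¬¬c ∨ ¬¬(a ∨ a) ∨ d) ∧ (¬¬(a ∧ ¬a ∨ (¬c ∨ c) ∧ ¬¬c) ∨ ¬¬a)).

¬c ∧ ¬a

¬((¬¬c ∨ ¬¬(a ∨ a) ∨ d) ∧ (¬¬(a ∧ ¬a ∨ (¬c ∨ c) ∧ ¬¬c) ∨ ¬¬a))
= ¬((¬¬c ∨ ¬¬a ∨ d) ∧ (¬¬(a ∧ ¬a ∨ (¬c ∨ c) ∧ ¬¬c) ∨ ¬¬a))   [idempotence]
= ¬((¬¬c ∨ ¬¬a ∨ d) ∧ (¬¬((¬c ∨ c) ∧ ¬¬c) ∨ ¬¬a))   [complement / identity]
= ¬((¬¬c ∨ ¬¬a ∨ d) ∧ ((¬c ∨ c) ∧ ¬¬c ∨ ¬¬a))   [double negation]
= ¬((¬¬c ∨ ¬¬a ∨ d) ∧ (¬¬c ∨ ¬¬a))   [complement / identity]
= ¬(¬¬c ∨ ¬¬a)   [absorption]
= ¬c ∧ ¬a   [De Morgan]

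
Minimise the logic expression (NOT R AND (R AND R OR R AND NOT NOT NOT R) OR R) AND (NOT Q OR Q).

(NOT R AND (R AND R OR R AND NOT NOT NOT R) OR R) AND (NOT Q OR Q)
= (NOT R AND (R AND R OR R AND NOT R) OR R) AND (NOT Q OR Q)   (double negation)
= (NOT R AND R OR R) AND (NOT Q OR Q)   (distribution)
= R AND (NOT Q OR Q)   (complement / identity)
= R   (complement / identity)

R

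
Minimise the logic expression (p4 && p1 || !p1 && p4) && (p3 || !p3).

p4

(p4 && p1 || !p1 && p4) && (p3 || !p3)
= p4 && (p3 || !p3)   (distribution)
= p4   (complement / identity)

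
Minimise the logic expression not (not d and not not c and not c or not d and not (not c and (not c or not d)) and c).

not (not d and not not c and not c or not d and not (not c and (not c or not d)) and c)
= not (not d and not not c and not c or not d and not not c and c)   (absorption)
= not (not d and not not c)   (distribution)
= d or not c   (De Morgan)

d or not c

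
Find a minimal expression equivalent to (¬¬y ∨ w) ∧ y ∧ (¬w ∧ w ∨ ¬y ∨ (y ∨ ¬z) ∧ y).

(¬¬y ∨ w) ∧ y ∧ (¬w ∧ w ∨ ¬y ∨ (y ∨ ¬z) ∧ y)
= (y ∨ w) ∧ y ∧ (¬w ∧ w ∨ ¬y ∨ (y ∨ ¬z) ∧ y)   (double negation)
= (y ∨ w) ∧ y ∧ (¬y ∨ (y ∨ ¬z) ∧ y)   (complement / identity)
= (y ∨ w) ∧ y ∧ (¬y ∨ y)   (absorption)
= (y ∨ w) ∧ y   (complement / identity)
= y   (absorption)

y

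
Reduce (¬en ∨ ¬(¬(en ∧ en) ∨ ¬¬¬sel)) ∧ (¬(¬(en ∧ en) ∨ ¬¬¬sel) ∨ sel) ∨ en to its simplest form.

sel ∨ en

(¬en ∨ ¬(¬(en ∧ en) ∨ ¬¬¬sel)) ∧ (¬(¬(en ∧ en) ∨ ¬¬¬sel) ∨ sel) ∨ en
= ¬en ∧ sel ∨ ¬(¬(en ∧ en) ∨ ¬¬¬sel) ∨ en   [distribution]
= ¬en ∧ sel ∨ en ∧ en ∧ ¬¬sel ∨ en   [De Morgan]
= ¬en ∧ sel ∨ en ∧ ¬¬sel ∨ en   [idempotence]
= ¬en ∧ sel ∨ en ∧ sel ∨ en   [double negation]
= sel ∨ en   [distribution]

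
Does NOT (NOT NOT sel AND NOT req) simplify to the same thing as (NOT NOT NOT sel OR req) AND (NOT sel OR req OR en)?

E1: NOT (NOT NOT sel AND NOT req)
    = NOT sel OR req   (De Morgan)
E2: (NOT NOT NOT sel OR req) AND (NOT sel OR req OR en)
    = (NOT sel OR req) AND (NOT sel OR req OR en)   (double negation)
    = NOT sel OR req   (absorption)
Both reduce to NOT sel OR req, so they are equivalent.

Yes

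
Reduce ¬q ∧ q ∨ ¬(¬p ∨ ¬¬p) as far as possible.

¬q ∧ q ∨ ¬(¬p ∨ ¬¬p)
= ¬(¬p ∨ ¬¬p)
= p ∧ ¬p
= False

False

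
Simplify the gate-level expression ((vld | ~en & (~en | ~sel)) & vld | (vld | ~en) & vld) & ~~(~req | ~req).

((vld | ~en & (~en | ~sel)) & vld | (vld | ~en) & vld) & ~~(~req | ~req)
= ((vld | ~en) & vld | (vld | ~en) & vld) & ~~(~req | ~req)
= ((vld | ~en) & vld | (vld | ~en) & vld) & ~(req & req)
= (vld | ~en) & vld & ~(req & req)
= (vld | ~en) & vld & ~req
= vld & ~req

vld & ~req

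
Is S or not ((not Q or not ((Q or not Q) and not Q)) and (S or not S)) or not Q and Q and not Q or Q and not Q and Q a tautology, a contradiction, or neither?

S or not ((not Q or not ((Q or not Q) and not Q)) and (S or not S)) or not Q and Q and not Q or Q and not Q and Q
= S or not ((not Q or not ((Q or not Q) and not Q)) and (S or not S)) or Q and not Q   — distribution
= S or not (not Q or not ((Q or not Q) and not Q)) or Q and not Q   — complement / identity
= S or not (not Q or not ((Q or not Q) and not Q))   — complement / identity
= S or Q and (Q or not Q) and not Q   — De Morgan
= S or Q and not Q   — complement / identity
= S   — complement / identity
This depends on S, so it is not a constant.

neither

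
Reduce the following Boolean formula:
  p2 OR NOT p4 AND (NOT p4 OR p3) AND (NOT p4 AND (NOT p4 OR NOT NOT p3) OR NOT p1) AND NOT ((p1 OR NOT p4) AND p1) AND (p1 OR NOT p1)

p2 OR NOT p4 AND NOT p1

p2 OR NOT p4 AND (NOT p4 OR p3) AND (NOT p4 AND (NOT p4 OR NOT NOT p3) OR NOT p1) AND NOT ((p1 OR NOT p4) AND p1) AND (p1 OR NOT p1)
= p2 OR NOT p4 AND (NOT p4 OR p3) AND (NOT p4 AND (NOT p4 OR p3) OR NOT p1) AND NOT ((p1 OR NOT p4) AND p1) AND (p1 OR NOT p1)   — double negation
= p2 OR NOT p4 AND (NOT p4 OR p3) AND NOT ((p1 OR NOT p4) AND p1) AND (p1 OR NOT p1)   — absorption
= p2 OR NOT p4 AND (NOT p4 OR p3) AND NOT ((p1 OR NOT p4) AND p1)   — complement / identity
= p2 OR NOT p4 AND (NOT p4 OR p3) AND NOT p1   — absorption
= p2 OR NOT p4 AND NOT p1   — absorption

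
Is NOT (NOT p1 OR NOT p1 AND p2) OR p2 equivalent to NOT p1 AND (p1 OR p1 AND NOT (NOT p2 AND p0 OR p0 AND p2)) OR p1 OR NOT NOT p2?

E1: NOT (NOT p1 OR NOT p1 AND p2) OR p2
    = NOT NOT p1 OR p2   — absorption
    = p1 OR p2   — double negation
E2: NOT p1 AND (p1 OR p1 AND NOT (NOT p2 AND p0 OR p0 AND p2)) OR p1 OR NOT NOT p2
    = NOT p1 AND (p1 OR p1 AND NOT p0) OR p1 OR NOT NOT p2   — distribution
    = NOT p1 AND p1 OR p1 OR NOT NOT p2   — absorption
    = p1 OR NOT NOT p2   — complement / identity
    = p1 OR p2   — double negation
Both reduce to p1 OR p2, so they are equivalent.

Yes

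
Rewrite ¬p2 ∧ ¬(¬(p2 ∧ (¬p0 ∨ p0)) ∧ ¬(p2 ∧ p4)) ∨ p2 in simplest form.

¬p2 ∧ ¬(¬(p2 ∧ (¬p0 ∨ p0)) ∧ ¬(p2 ∧ p4)) ∨ p2
= ¬p2 ∧ ¬(¬p2 ∧ ¬(p2 ∧ p4)) ∨ p2   — complement / identity
= ¬p2 ∧ (p2 ∨ p2 ∧ p4) ∨ p2   — De Morgan
= ¬p2 ∧ p2 ∨ p2   — absorption
= p2   — complement / identity

p2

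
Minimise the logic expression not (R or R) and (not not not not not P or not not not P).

not R and not P

not (R or R) and (not not not not not P or not not not P)
= not (R or R) and (not not not P or not not not P)   (double negation)
= not (R or R) and not not not P   (idempotence)
= not R and not not not P   (idempotence)
= not R and not P   (double negation)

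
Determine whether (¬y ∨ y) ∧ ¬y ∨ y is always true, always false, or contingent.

always true

(¬y ∨ y) ∧ ¬y ∨ y
= ¬y ∨ y   (complement / identity)
= True   (complement)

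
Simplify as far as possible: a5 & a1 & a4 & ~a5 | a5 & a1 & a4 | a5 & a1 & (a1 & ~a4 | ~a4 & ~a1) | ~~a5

a5 & a1 & a4 & ~a5 | a5 & a1 & a4 | a5 & a1 & (a1 & ~a4 | ~a4 & ~a1) | ~~a5
= a5 & a1 & a4 & ~a5 | a5 & a1 & a4 | a5 & a1 & ~a4 | ~~a5   — distribution
= a5 & a1 & a4 & ~a5 | a5 & a1 & a4 | a5 & a1 & ~a4 | a5   — double negation
= a5 & a1 & a4 | a5 & a1 & ~a4 | a5   — absorption
= a5 & a1 | a5   — distribution
= a5   — absorption

a5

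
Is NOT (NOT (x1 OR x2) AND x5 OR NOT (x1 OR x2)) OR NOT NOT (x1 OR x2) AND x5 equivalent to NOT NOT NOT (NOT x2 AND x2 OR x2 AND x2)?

E1: NOT (NOT (x1 OR x2) AND x5 OR NOT (x1 OR x2)) OR NOT NOT (x1 OR x2) AND x5
    = NOT NOT (x1 OR x2) OR NOT NOT (x1 OR x2) AND x5
    = NOT NOT (x1 OR x2)
    = x1 OR x2
E2: NOT NOT NOT (NOT x2 AND x2 OR x2 AND x2)
    = NOT NOT NOT (x2 AND (NOT x2 OR x2))
    = NOT (x2 AND (NOT x2 OR x2))
    = NOT x2
These differ: at x1=0, x2=1, x5=0, E1 = 1 but E2 = 0.

No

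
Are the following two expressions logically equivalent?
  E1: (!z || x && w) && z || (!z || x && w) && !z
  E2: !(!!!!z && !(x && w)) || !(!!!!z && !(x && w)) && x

E1: (!z || x && w) && z || (!z || x && w) && !z
    = !z || x && w   [distribution]
E2: !(!!!!z && !(x && w)) || !(!!!!z && !(x && w)) && x
    = !(!!!!z && !(x && w))   [absorption]
    = !(!!z && !(x && w))   [double negation]
    = !z || x && w   [De Morgan]
Both reduce to !z || x && w, so they are equivalent.

Yes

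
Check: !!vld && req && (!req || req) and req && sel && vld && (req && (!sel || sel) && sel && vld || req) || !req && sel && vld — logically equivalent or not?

No

E1: !!vld && req && (!req || req)
    = !!vld && req
    = vld && req
E2: req && sel && vld && (req && (!sel || sel) && sel && vld || req) || !req && sel && vld
    = req && sel && vld && (req && sel && vld || req) || !req && sel && vld
    = req && sel && vld || !req && sel && vld
    = sel && vld
These differ: at req=1, sel=0, vld=1, E1 = 1 but E2 = 0.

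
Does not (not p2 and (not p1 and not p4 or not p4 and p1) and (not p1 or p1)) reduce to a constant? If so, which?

not (not p2 and (not p1 and not p4 or not p4 and p1) and (not p1 or p1))
= not (not p2 and (not p1 and not p4 or not p4 and p1))
= not (not p2 and not p4)
= p2 or p4
This depends on p2, p4, so it is not a constant.

no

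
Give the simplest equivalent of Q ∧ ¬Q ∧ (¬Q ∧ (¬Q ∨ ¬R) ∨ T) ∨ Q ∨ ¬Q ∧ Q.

Q

Q ∧ ¬Q ∧ (¬Q ∧ (¬Q ∨ ¬R) ∨ T) ∨ Q ∨ ¬Q ∧ Q
= Q ∧ ¬Q ∧ (¬Q ∨ T) ∨ Q ∨ ¬Q ∧ Q
= Q ∧ ¬Q ∨ Q ∨ ¬Q ∧ Q
= Q ∧ ¬Q ∨ Q
= Q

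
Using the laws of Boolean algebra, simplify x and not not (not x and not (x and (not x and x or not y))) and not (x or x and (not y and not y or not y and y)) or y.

x and not not (not x and not (x and (not x and x or not y))) and not (x or x and (not y and not y or not y and y)) or y
= x and not not (not x and not (x and not y)) and not (x or x and (not y and not y or not y and y)) or y   — complement / identity
= x and not not (not x and not (x and not y)) and not (x or x and not y) or y   — distribution
= x and not (x or x and not y) and not (x or x and not y) or y   — De Morgan
= x and not (x or x and not y) or y   — idempotence
= x and not x or y   — absorption
= y   — complement / identity

y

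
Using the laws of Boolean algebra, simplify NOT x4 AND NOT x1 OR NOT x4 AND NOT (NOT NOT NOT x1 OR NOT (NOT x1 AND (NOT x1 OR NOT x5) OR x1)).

NOT x4

NOT x4 AND NOT x1 OR NOT x4 AND NOT (NOT NOT NOT x1 OR NOT (NOT x1 AND (NOT x1 OR NOT x5) OR x1))
= NOT x4 AND NOT x1 OR NOT x4 AND NOT (NOT x1 OR NOT (NOT x1 AND (NOT x1 OR NOT x5) OR x1))   (double negation)
= NOT x4 AND NOT x1 OR NOT x4 AND NOT (NOT x1 OR NOT (NOT x1 OR x1))   (absorption)
= NOT x4 AND NOT x1 OR NOT x4 AND x1 AND (NOT x1 OR x1)   (De Morgan)
= NOT x4 AND NOT x1 OR NOT x4 AND x1   (complement / identity)
= NOT x4   (distribution)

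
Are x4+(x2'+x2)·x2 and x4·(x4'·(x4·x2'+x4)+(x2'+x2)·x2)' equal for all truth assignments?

No

E1: x4+(x2'+x2)·x2
    = x4+x2   (complement / identity)
E2: x4·(x4'·(x4·x2'+x4)+(x2'+x2)·x2)'
    = x4·(x4'·x4+(x2'+x2)·x2)'   (absorption)
    = x4·((x2'+x2)·x2)'   (complement / identity)
    = x4·x2'   (complement / identity)
These differ: at x2=1, x4=0, E1 = 1 but E2 = 0.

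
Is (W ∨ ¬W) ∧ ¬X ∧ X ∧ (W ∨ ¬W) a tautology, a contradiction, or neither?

contradiction

(W ∨ ¬W) ∧ ¬X ∧ X ∧ (W ∨ ¬W)
= ¬X ∧ X ∧ (W ∨ ¬W)   [complement / identity]
= ¬X ∧ X   [complement / identity]
= False   [complement]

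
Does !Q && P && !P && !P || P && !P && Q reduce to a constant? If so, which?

yes, False

!Q && P && !P && !P || P && !P && Q
= !Q && P && !P || P && !P && Q
= P && !P
= false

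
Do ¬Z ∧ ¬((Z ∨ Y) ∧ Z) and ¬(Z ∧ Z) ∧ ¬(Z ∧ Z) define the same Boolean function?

E1: ¬Z ∧ ¬((Z ∨ Y) ∧ Z)
    = ¬Z ∧ ¬Z   — absorption
    = ¬Z   — idempotence
E2: ¬(Z ∧ Z) ∧ ¬(Z ∧ Z)
    = ¬(Z ∧ Z)   — idempotence
    = ¬Z   — idempotence
Both reduce to ¬Z, so they are equivalent.

Yes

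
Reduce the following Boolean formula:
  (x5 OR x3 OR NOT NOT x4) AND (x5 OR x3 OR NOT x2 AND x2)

x5 OR x3

(x5 OR x3 OR NOT NOT x4) AND (x5 OR x3 OR NOT x2 AND x2)
= (x5 OR x3 OR x4) AND (x5 OR x3 OR NOT x2 AND x2)   — double negation
= (x5 OR x3 OR x4) AND (x5 OR x3)   — complement / identity
= x5 OR x3   — absorption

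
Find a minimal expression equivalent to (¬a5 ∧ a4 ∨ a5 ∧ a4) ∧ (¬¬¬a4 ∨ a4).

(¬a5 ∧ a4 ∨ a5 ∧ a4) ∧ (¬¬¬a4 ∨ a4)
= a4 ∧ (¬¬¬a4 ∨ a4)   — distribution
= a4 ∧ (¬a4 ∨ a4)   — double negation
= a4   — complement / identity

a4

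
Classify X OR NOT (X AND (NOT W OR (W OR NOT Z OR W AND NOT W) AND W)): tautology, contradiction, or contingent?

X OR NOT (X AND (NOT W OR (W OR NOT Z OR W AND NOT W) AND W))
= X OR NOT (X AND (NOT W OR (W OR NOT Z) AND W))   [complement / identity]
= X OR NOT (X AND (NOT W OR W))   [absorption]
= X OR NOT X   [complement / identity]
= TRUE   [complement]

tautology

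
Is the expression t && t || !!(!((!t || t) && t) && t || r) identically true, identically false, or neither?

neither

t && t || !!(!((!t || t) && t) && t || r)
= t && t || !((!t || t) && t) && t || r   (double negation)
= t && t || !t && t || r   (complement / identity)
= t || !t && t || r   (idempotence)
= t || r   (complement / identity)
This depends on r, t, so it is not a constant.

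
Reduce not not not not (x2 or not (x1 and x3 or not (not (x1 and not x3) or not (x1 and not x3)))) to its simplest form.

x2 or not x1

not not not not (x2 or not (x1 and x3 or not (not (x1 and not x3) or not (x1 and not x3))))
= not not not not (x2 or not (x1 and x3 or not not (x1 and not x3)))   (idempotence)
= not not not not (x2 or not (x1 and x3 or x1 and not x3))   (double negation)
= not not (x2 or not (x1 and x3 or x1 and not x3))   (double negation)
= x2 or not (x1 and x3 or x1 and not x3)   (double negation)
= x2 or not x1   (distribution)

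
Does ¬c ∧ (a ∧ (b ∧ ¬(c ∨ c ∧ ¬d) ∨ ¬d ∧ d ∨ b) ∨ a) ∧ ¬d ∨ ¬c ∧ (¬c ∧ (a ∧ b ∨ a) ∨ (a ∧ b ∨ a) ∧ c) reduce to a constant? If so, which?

¬c ∧ (a ∧ (b ∧ ¬(c ∨ c ∧ ¬d) ∨ ¬d ∧ d ∨ b) ∨ a) ∧ ¬d ∨ ¬c ∧ (¬c ∧ (a ∧ b ∨ a) ∨ (a ∧ b ∨ a) ∧ c)
= ¬c ∧ (a ∧ (b ∧ ¬c ∨ ¬d ∧ d ∨ b) ∨ a) ∧ ¬d ∨ ¬c ∧ (¬c ∧ (a ∧ b ∨ a) ∨ (a ∧ b ∨ a) ∧ c)
= ¬c ∧ (a ∧ (b ∧ ¬c ∨ ¬d ∧ d ∨ b) ∨ a) ∧ ¬d ∨ ¬c ∧ (a ∧ b ∨ a)
= ¬c ∧ (a ∧ (b ∧ ¬c ∨ b) ∨ a) ∧ ¬d ∨ ¬c ∧ (a ∧ b ∨ a)
= ¬c ∧ (a ∧ b ∨ a) ∧ ¬d ∨ ¬c ∧ (a ∧ b ∨ a)
= ¬c ∧ (a ∧ b ∨ a)
= ¬c ∧ a
This depends on a, c, so it is not a constant.

no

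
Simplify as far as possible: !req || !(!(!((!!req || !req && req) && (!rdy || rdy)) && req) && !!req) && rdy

!req

!req || !(!(!((!!req || !req && req) && (!rdy || rdy)) && req) && !!req) && rdy
= !req || !(!(!(!!req && (!rdy || rdy)) && req) && !!req) && rdy   — complement / identity
= !req || (!(!!req && (!rdy || rdy)) && req || !req) && rdy   — De Morgan
= !req || (!!!req && req || !req) && rdy   — complement / identity
= !req || (!req && req || !req) && rdy   — double negation
= !req || !req && rdy   — complement / identity
= !req   — absorption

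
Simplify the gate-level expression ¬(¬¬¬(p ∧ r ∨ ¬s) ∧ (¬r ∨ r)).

¬(¬¬¬(p ∧ r ∨ ¬s) ∧ (¬r ∨ r))
= ¬(¬(p ∧ r ∨ ¬s) ∧ (¬r ∨ r))   [double negation]
= ¬¬(p ∧ r ∨ ¬s)   [complement / identity]
= p ∧ r ∨ ¬s   [double negation]

p ∧ r ∨ ¬s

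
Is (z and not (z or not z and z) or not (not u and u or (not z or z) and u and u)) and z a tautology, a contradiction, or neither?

(z and not (z or not z and z) or not (not u and u or (not z or z) and u and u)) and z
= (z and not z or not (not u and u or (not z or z) and u and u)) and z   [complement / identity]
= not (not u and u or (not z or z) and u and u) and z   [complement / identity]
= not (not u and u or u and u) and z   [complement / identity]
= not u and z   [distribution]
This depends on u, z, so it is not a constant.

neither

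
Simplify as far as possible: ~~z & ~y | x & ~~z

z & (~y | x)

~~z & ~y | x & ~~z
= ~~z & (~y | x)
= z & (~y | x)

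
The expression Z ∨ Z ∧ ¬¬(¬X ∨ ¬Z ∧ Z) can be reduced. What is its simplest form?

Z

Z ∨ Z ∧ ¬¬(¬X ∨ ¬Z ∧ Z)
= Z ∨ Z ∧ ¬¬¬X   [complement / identity]
= Z ∨ Z ∧ ¬X   [double negation]
= Z   [absorption]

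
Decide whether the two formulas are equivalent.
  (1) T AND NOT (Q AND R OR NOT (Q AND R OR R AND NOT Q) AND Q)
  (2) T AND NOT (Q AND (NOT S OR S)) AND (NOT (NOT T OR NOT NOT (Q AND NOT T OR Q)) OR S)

E1: T AND NOT (Q AND R OR NOT (Q AND R OR R AND NOT Q) AND Q)
    = T AND NOT (Q AND (R OR NOT (Q AND R OR R AND NOT Q)))   [distribution]
    = T AND NOT (Q AND (R OR NOT R))   [distribution]
    = T AND NOT Q   [complement / identity]
E2: T AND NOT (Q AND (NOT S OR S)) AND (NOT (NOT T OR NOT NOT (Q AND NOT T OR Q)) OR S)
    = T AND NOT (Q AND (NOT S OR S)) AND (NOT (NOT T OR NOT NOT Q) OR S)   [absorption]
    = T AND NOT Q AND (NOT (NOT T OR NOT NOT Q) OR S)   [complement / identity]
    = T AND NOT Q AND (T AND NOT Q OR S)   [De Morgan]
    = T AND NOT Q   [absorption]
Both reduce to T AND NOT Q, so they are equivalent.

Yes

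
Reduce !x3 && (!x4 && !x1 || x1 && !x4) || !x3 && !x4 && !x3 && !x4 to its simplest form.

!x3 && !x4

!x3 && (!x4 && !x1 || x1 && !x4) || !x3 && !x4 && !x3 && !x4
= !x3 && (!x4 && !x1 || x1 && !x4) || !x3 && !x4   [idempotence]
= !x3 && !x4 || !x3 && !x4   [distribution]
= !x3 && !x4   [idempotence]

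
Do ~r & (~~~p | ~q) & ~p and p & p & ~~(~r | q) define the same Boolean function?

E1: ~r & (~~~p | ~q) & ~p
    = ~r & (~p | ~q) & ~p   — double negation
    = ~r & ~p   — absorption
E2: p & p & ~~(~r | q)
    = p & p & (~r | q)   — double negation
    = p & (~r | q)   — idempotence
These differ: at p=0, q=1, r=0, E1 = 1 but E2 = 0.

No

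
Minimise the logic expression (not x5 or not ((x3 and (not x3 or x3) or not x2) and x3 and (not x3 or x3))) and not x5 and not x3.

(not x5 or not ((x3 and (not x3 or x3) or not x2) and x3 and (not x3 or x3))) and not x5 and not x3
= (not x5 or not (x3 and (not x3 or x3))) and not x5 and not x3   (absorption)
= (not x5 or not x3) and not x5 and not x3   (complement / identity)
= not x5 and not x3   (absorption)

not x5 and not x3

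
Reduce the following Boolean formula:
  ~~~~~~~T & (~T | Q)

~~~~~~~T & (~T | Q)
= ~~~~~T & (~T | Q)   — double negation
= ~~~T & (~T | Q)   — double negation
= ~T & (~T | Q)   — double negation
= ~T   — absorption

~T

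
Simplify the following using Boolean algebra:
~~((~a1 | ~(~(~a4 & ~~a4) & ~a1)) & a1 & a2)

a1 & a2

~~((~a1 | ~(~(~a4 & ~~a4) & ~a1)) & a1 & a2)
= ~~((~a1 | ~(~(~a4 & a4) & ~a1)) & a1 & a2)   [double negation]
= ~~((~a1 | ~a4 & a4 | a1) & a1 & a2)   [De Morgan]
= ~~((~a1 | a1) & a1 & a2)   [complement / identity]
= ~~(a1 & a2)   [complement / identity]
= a1 & a2   [double negation]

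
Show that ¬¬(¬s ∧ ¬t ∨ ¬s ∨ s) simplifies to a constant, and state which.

¬¬(¬s ∧ ¬t ∨ ¬s ∨ s)
= ¬¬(¬s ∨ s)   — absorption
= ¬s ∨ s   — double negation
= True   — complement

True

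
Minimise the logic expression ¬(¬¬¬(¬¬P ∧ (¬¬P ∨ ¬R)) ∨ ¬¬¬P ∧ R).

¬(¬¬¬(¬¬P ∧ (¬¬P ∨ ¬R)) ∨ ¬¬¬P ∧ R)
= ¬(¬¬¬¬¬P ∨ ¬¬¬P ∧ R)   — absorption
= ¬(¬¬¬P ∨ ¬¬¬P ∧ R)   — double negation
= ¬¬¬¬P   — absorption
= ¬¬P   — double negation
= P   — double negation

P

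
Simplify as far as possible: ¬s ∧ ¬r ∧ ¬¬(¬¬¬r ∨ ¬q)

¬s ∧ ¬r

¬s ∧ ¬r ∧ ¬¬(¬¬¬r ∨ ¬q)
= ¬s ∧ ¬r ∧ (¬¬¬r ∨ ¬q)   [double negation]
= ¬s ∧ ¬r ∧ (¬r ∨ ¬q)   [double negation]
= ¬s ∧ ¬r   [absorption]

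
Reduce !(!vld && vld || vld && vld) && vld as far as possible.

false

!(!vld && vld || vld && vld) && vld
= !vld && vld
= false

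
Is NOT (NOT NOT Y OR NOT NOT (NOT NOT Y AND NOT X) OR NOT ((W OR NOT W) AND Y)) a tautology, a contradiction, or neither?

contradiction

NOT (NOT NOT Y OR NOT NOT (NOT NOT Y AND NOT X) OR NOT ((W OR NOT W) AND Y))
= NOT (NOT NOT Y OR NOT NOT (NOT NOT Y AND NOT X) OR NOT Y)   (complement / identity)
= NOT (NOT NOT Y OR NOT NOT Y AND NOT X OR NOT Y)   (double negation)
= NOT (NOT NOT Y OR NOT Y)   (absorption)
= NOT Y AND Y   (De Morgan)
= FALSE   (complement)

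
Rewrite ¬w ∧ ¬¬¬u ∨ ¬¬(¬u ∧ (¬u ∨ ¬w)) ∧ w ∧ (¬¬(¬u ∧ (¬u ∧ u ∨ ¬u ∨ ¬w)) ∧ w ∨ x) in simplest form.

¬w ∧ ¬¬¬u ∨ ¬¬(¬u ∧ (¬u ∨ ¬w)) ∧ w ∧ (¬¬(¬u ∧ (¬u ∧ u ∨ ¬u ∨ ¬w)) ∧ w ∨ x)
= ¬w ∧ ¬¬¬u ∨ ¬¬(¬u ∧ (¬u ∨ ¬w)) ∧ w ∧ (¬¬(¬u ∧ (¬u ∨ ¬w)) ∧ w ∨ x)   [complement / identity]
= ¬w ∧ ¬¬¬u ∨ ¬¬(¬u ∧ (¬u ∨ ¬w)) ∧ w   [absorption]
= ¬w ∧ ¬¬¬u ∨ ¬¬¬u ∧ w   [absorption]
= ¬¬¬u   [distribution]
= ¬u   [double negation]

¬u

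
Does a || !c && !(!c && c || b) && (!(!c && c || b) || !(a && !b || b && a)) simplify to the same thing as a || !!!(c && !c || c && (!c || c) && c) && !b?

E1: a || !c && !(!c && c || b) && (!(!c && c || b) || !(a && !b || b && a))
    = a || !c && !(!c && c || b) && (!(!c && c || b) || !a)
    = a || !c && !(!c && c || b)
    = a || !c && !b
E2: a || !!!(c && !c || c && (!c || c) && c) && !b
    = a || !!!(c && !c || c && c) && !b
    = a || !(c && !c || c && c) && !b
    = a || !c && !b
Both reduce to a || !c && !b, so they are equivalent.

Yes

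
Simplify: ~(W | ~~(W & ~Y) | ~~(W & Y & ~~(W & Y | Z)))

~W

~(W | ~~(W & ~Y) | ~~(W & Y & ~~(W & Y | Z)))
= ~(W | ~~(W & ~Y) | ~~(W & Y & (W & Y | Z)))   [double negation]
= ~(W | W & ~Y | ~~(W & Y & (W & Y | Z)))   [double negation]
= ~(W | W & ~Y | W & Y & (W & Y | Z))   [double negation]
= ~(W | W & ~Y | W & Y)   [absorption]
= ~(W | W)   [distribution]
= ~W   [idempotence]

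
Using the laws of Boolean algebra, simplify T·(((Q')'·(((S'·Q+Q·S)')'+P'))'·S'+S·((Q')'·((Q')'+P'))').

T·(((Q')'·(((S'·Q+Q·S)')'+P'))'·S'+S·((Q')'·((Q')'+P'))')
= T·(((Q')'·((Q')'+P'))'·S'+S·((Q')'·((Q')'+P'))')   — distribution
= T·((Q')'·((Q')'+P'))'   — distribution
= T·((Q')')'   — absorption
= T·Q'   — double negation

T·Q'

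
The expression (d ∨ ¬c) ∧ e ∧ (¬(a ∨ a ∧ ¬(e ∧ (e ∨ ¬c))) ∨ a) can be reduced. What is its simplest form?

(d ∨ ¬c) ∧ e ∧ (¬(a ∨ a ∧ ¬(e ∧ (e ∨ ¬c))) ∨ a)
= (d ∨ ¬c) ∧ e ∧ (¬(a ∨ a ∧ ¬e) ∨ a)   [absorption]
= (d ∨ ¬c) ∧ e ∧ (¬a ∨ a)   [absorption]
= (d ∨ ¬c) ∧ e   [complement / identity]

(d ∨ ¬c) ∧ e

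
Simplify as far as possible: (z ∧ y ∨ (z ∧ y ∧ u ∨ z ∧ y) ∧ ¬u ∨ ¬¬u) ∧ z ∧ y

z ∧ y

(z ∧ y ∨ (z ∧ y ∧ u ∨ z ∧ y) ∧ ¬u ∨ ¬¬u) ∧ z ∧ y
= (z ∧ y ∨ (z ∧ y ∧ u ∨ z ∧ y) ∧ ¬u ∨ u) ∧ z ∧ y
= (z ∧ y ∨ z ∧ y ∧ ¬u ∨ u) ∧ z ∧ y
= (z ∧ y ∨ u) ∧ z ∧ y
= z ∧ y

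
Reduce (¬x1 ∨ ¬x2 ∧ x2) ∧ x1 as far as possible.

False

(¬x1 ∨ ¬x2 ∧ x2) ∧ x1
= ¬x1 ∧ x1   [complement / identity]
= False   [complement]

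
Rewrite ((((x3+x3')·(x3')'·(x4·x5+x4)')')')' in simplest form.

x3'+x4

((((x3+x3')·(x3')'·(x4·x5+x4)')')')'
= ((((x3+x3')·(x3')'·x4')')')'   [absorption]
= ((x3+x3')·(x3')'·x4')'   [double negation]
= ((x3')'·x4')'   [complement / identity]
= x3'+x4   [De Morgan]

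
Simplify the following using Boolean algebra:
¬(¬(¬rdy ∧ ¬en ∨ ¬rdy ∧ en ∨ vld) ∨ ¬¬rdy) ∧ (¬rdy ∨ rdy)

¬rdy

¬(¬(¬rdy ∧ ¬en ∨ ¬rdy ∧ en ∨ vld) ∨ ¬¬rdy) ∧ (¬rdy ∨ rdy)
= (¬rdy ∧ ¬en ∨ ¬rdy ∧ en ∨ vld) ∧ ¬rdy ∧ (¬rdy ∨ rdy)   [De Morgan]
= (¬rdy ∨ vld) ∧ ¬rdy ∧ (¬rdy ∨ rdy)   [distribution]
= (¬rdy ∨ vld) ∧ ¬rdy   [complement / identity]
= ¬rdy   [absorption]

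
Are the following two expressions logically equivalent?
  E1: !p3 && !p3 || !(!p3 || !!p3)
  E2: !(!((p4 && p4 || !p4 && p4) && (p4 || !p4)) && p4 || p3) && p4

E1: !p3 && !p3 || !(!p3 || !!p3)
    = !p3 && !p3 || p3 && !p3   — De Morgan
    = !p3   — distribution
E2: !(!((p4 && p4 || !p4 && p4) && (p4 || !p4)) && p4 || p3) && p4
    = !(!(p4 && p4 || !p4 && p4) && p4 || p3) && p4   — complement / identity
    = !(!p4 && p4 || p3) && p4   — distribution
    = !p3 && p4   — complement / identity
These differ: at p3=0, p4=0, E1 = 1 but E2 = 0.

No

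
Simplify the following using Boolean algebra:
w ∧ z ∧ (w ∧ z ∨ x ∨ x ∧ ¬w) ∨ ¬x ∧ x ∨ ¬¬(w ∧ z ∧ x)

w ∧ z ∧ (w ∧ z ∨ x ∨ x ∧ ¬w) ∨ ¬x ∧ x ∨ ¬¬(w ∧ z ∧ x)
= w ∧ z ∧ (w ∧ z ∨ x) ∨ ¬x ∧ x ∨ ¬¬(w ∧ z ∧ x)   [absorption]
= w ∧ z ∨ ¬x ∧ x ∨ ¬¬(w ∧ z ∧ x)   [absorption]
= w ∧ z ∨ ¬¬(w ∧ z ∧ x)   [complement / identity]
= w ∧ z ∨ w ∧ z ∧ x   [double negation]
= w ∧ z   [absorption]

w ∧ z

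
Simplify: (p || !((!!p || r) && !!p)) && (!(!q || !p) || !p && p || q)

q

(p || !((!!p || r) && !!p)) && (!(!q || !p) || !p && p || q)
= (p || !((!!p || r) && !!p)) && (q && p || !p && p || q)
= (p || !!!p) && (q && p || !p && p || q)
= (p || !p) && (q && p || !p && p || q)
= (p || !p) && (q && p || q)
= (p || !p) && q
= q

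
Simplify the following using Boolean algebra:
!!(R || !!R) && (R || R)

R

!!(R || !!R) && (R || R)
= (R || !!R) && (R || R)   (double negation)
= (R || R) && (R || R)   (double negation)
= R || R   (idempotence)
= R   (idempotence)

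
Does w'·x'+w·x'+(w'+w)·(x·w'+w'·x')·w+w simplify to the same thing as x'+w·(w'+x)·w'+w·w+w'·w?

Yes

E1: w'·x'+w·x'+(w'+w)·(x·w'+w'·x')·w+w
    = w'·x'+w·x'+(w'+w)·w'·w+w   [distribution]
    = w'·x'+w·x'+w'·w+w   [complement / identity]
    = w'·x'+w·x'+w   [complement / identity]
    = x'+w   [distribution]
E2: x'+w·(w'+x)·w'+w·w+w'·w
    = x'+w·w'+w·w+w'·w   [absorption]
    = x'+w·w'+w·w   [complement / identity]
    = x'+w   [distribution]
Both reduce to x'+w, so they are equivalent.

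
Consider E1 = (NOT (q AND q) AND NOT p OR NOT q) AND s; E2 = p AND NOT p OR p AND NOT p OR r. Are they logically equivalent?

E1: (NOT (q AND q) AND NOT p OR NOT q) AND s
    = (NOT q AND NOT p OR NOT q) AND s   [idempotence]
    = NOT q AND s   [absorption]
E2: p AND NOT p OR p AND NOT p OR r
    = p AND NOT p OR r   [complement / identity]
    = r   [complement / identity]
These differ: at p=1, q=0, r=1, s=0, E1 = 0 but E2 = 1.

No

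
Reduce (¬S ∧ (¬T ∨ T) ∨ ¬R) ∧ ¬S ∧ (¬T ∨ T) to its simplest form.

(¬S ∧ (¬T ∨ T) ∨ ¬R) ∧ ¬S ∧ (¬T ∨ T)
= ¬S ∧ (¬T ∨ T)   [absorption]
= ¬S   [complement / identity]

¬S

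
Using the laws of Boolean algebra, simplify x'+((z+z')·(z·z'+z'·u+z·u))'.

x'+((z+z')·(z·z'+z'·u+z·u))'
= x'+(z·z'+z'·u+z·u)'
= x'+(z·z'+u)'
= x'+u'

x'+u'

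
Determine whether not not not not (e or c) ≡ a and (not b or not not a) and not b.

No

E1: not not not not (e or c)
    = not not (e or c)   (double negation)
    = e or c   (double negation)
E2: a and (not b or not not a) and not b
    = a and (not b or a) and not b   (double negation)
    = a and not b   (absorption)
These differ: at a=0, b=0, c=1, e=1, E1 = 1 but E2 = 0.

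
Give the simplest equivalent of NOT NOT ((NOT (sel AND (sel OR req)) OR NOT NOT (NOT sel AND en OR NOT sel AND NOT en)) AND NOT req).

NOT sel AND NOT req

NOT NOT ((NOT (sel AND (sel OR req)) OR NOT NOT (NOT sel AND en OR NOT sel AND NOT en)) AND NOT req)
= NOT NOT ((NOT sel OR NOT NOT (NOT sel AND en OR NOT sel AND NOT en)) AND NOT req)
= NOT NOT ((NOT sel OR NOT NOT NOT sel) AND NOT req)
= NOT NOT ((NOT sel OR NOT sel) AND NOT req)
= (NOT sel OR NOT sel) AND NOT req
= NOT sel AND NOT req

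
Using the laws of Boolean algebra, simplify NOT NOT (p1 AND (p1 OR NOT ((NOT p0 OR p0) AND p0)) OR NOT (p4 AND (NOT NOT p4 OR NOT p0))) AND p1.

NOT NOT (p1 AND (p1 OR NOT ((NOT p0 OR p0) AND p0)) OR NOT (p4 AND (NOT NOT p4 OR NOT p0))) AND p1
= (p1 AND (p1 OR NOT ((NOT p0 OR p0) AND p0)) OR NOT (p4 AND (NOT NOT p4 OR NOT p0))) AND p1   [double negation]
= (p1 AND (p1 OR NOT ((NOT p0 OR p0) AND p0)) OR NOT (p4 AND (p4 OR NOT p0))) AND p1   [double negation]
= (p1 AND (p1 OR NOT p0) OR NOT (p4 AND (p4 OR NOT p0))) AND p1   [complement / identity]
= (p1 AND (p1 OR NOT p0) OR NOT p4) AND p1   [absorption]
= (p1 OR NOT p4) AND p1   [absorption]
= p1   [absorption]

p1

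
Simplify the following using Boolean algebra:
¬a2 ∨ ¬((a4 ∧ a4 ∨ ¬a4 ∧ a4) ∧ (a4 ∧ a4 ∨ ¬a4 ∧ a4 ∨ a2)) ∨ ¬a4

¬a2 ∨ ¬a4

¬a2 ∨ ¬((a4 ∧ a4 ∨ ¬a4 ∧ a4) ∧ (a4 ∧ a4 ∨ ¬a4 ∧ a4 ∨ a2)) ∨ ¬a4
= ¬a2 ∨ ¬(a4 ∧ a4 ∨ ¬a4 ∧ a4) ∨ ¬a4   (absorption)
= ¬a2 ∨ ¬a4 ∨ ¬a4   (distribution)
= ¬a2 ∨ ¬a4   (idempotence)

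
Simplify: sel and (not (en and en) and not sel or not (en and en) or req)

sel and (not en or req)

sel and (not (en and en) and not sel or not (en and en) or req)
= sel and (not (en and en) or req)   [absorption]
= sel and (not en or req)   [idempotence]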